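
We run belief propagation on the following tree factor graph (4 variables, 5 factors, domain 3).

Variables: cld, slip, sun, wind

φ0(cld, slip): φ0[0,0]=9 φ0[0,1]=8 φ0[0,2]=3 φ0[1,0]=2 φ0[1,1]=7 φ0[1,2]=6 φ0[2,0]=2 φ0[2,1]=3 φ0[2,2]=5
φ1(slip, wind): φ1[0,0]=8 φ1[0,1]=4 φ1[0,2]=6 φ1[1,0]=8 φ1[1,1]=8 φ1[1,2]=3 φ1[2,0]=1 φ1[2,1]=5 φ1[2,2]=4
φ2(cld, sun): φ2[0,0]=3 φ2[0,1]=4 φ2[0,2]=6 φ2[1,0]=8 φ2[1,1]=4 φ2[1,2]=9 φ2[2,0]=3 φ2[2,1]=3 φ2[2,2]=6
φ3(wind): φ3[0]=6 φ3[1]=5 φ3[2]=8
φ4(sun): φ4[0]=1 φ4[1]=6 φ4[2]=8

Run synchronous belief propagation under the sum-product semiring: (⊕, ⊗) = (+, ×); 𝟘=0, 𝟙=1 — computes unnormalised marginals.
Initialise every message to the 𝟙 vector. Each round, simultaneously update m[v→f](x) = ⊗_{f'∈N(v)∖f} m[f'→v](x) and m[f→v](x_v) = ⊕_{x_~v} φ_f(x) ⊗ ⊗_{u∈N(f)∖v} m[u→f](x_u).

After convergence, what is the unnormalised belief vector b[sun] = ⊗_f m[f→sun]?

b[sun] = [20188, 100446, 244944]

init: all messages = 𝟙 over 3 values
r1 m[φ0→cld] = [20, 15, 10]
r1 m[φ0→slip] = [13, 18, 14]
r1 m[φ1→slip] = [18, 19, 10]
r1 m[φ1→wind] = [17, 17, 13]
r1 m[φ2→cld] = [13, 21, 12]
r1 m[φ2→sun] = [14, 11, 21]
r1 m[φ3→wind] = [6, 5, 8]
r1 m[φ4→sun] = [1, 6, 8]
r1 m[cld→φ0] = [1, 1, 1]
r1 m[cld→φ2] = [1, 1, 1]
r1 m[slip→φ0] = [1, 1, 1]
r1 m[slip→φ1] = [1, 1, 1]
r1 m[sun→φ2] = [1, 1, 1]
r1 m[sun→φ4] = [1, 1, 1]
r1 m[wind→φ1] = [1, 1, 1]
r1 m[wind→φ3] = [1, 1, 1]
r2 m[φ0→cld] = [20, 15, 10]
r2 m[φ0→slip] = [13, 18, 14]
r2 m[φ1→slip] = [18, 19, 10]
r2 m[φ1→wind] = [17, 17, 13]
r2 m[φ2→cld] = [13, 21, 12]
r2 m[φ2→sun] = [14, 11, 21]
r2 m[φ3→wind] = [6, 5, 8]
r2 m[φ4→sun] = [1, 6, 8]
r2 m[cld→φ0] = [13, 21, 12]
r2 m[cld→φ2] = [20, 15, 10]
r2 m[slip→φ0] = [18, 19, 10]
r2 m[slip→φ1] = [13, 18, 14]
r2 m[sun→φ2] = [1, 6, 8]
r2 m[sun→φ4] = [14, 11, 21]
r2 m[wind→φ1] = [6, 5, 8]
r2 m[wind→φ3] = [17, 17, 13]
r3 m[φ0→cld] = [344, 229, 143]
r3 m[φ0→slip] = [183, 287, 225]
r3 m[φ1→slip] = [116, 112, 63]
r3 m[φ1→wind] = [262, 266, 188]
r3 m[φ2→cld] = [75, 104, 69]
r3 m[φ2→sun] = [210, 170, 315]
r3 m[φ3→wind] = [6, 5, 8]
r3 m[φ4→sun] = [1, 6, 8]
r3 m[cld→φ0] = [13, 21, 12]
r3 m[cld→φ2] = [20, 15, 10]
r3 m[slip→φ0] = [18, 19, 10]
r3 m[slip→φ1] = [13, 18, 14]
r3 m[sun→φ2] = [1, 6, 8]
r3 m[sun→φ4] = [14, 11, 21]
r3 m[wind→φ1] = [6, 5, 8]
r3 m[wind→φ3] = [17, 17, 13]
r4 m[φ0→cld] = [344, 229, 143]
r4 m[φ0→slip] = [183, 287, 225]
r4 m[φ1→slip] = [116, 112, 63]
r4 m[φ1→wind] = [262, 266, 188]
r4 m[φ2→cld] = [75, 104, 69]
r4 m[φ2→sun] = [210, 170, 315]
r4 m[φ3→wind] = [6, 5, 8]
r4 m[φ4→sun] = [1, 6, 8]
r4 m[cld→φ0] = [75, 104, 69]
r4 m[cld→φ2] = [344, 229, 143]
r4 m[slip→φ0] = [116, 112, 63]
r4 m[slip→φ1] = [183, 287, 225]
r4 m[sun→φ2] = [1, 6, 8]
r4 m[sun→φ4] = [210, 170, 315]
r4 m[wind→φ1] = [6, 5, 8]
r4 m[wind→φ3] = [262, 266, 188]
r5 m[φ0→cld] = [2129, 1394, 883]
r5 m[φ0→slip] = [1021, 1535, 1194]
r5 m[φ1→slip] = [116, 112, 63]
r5 m[φ1→wind] = [3985, 4153, 2859]
r5 m[φ2→cld] = [75, 104, 69]
r5 m[φ2→sun] = [3293, 2721, 4983]
r5 m[φ3→wind] = [6, 5, 8]
r5 m[φ4→sun] = [1, 6, 8]
r5 m[cld→φ0] = [75, 104, 69]
r5 m[cld→φ2] = [344, 229, 143]
r5 m[slip→φ0] = [116, 112, 63]
r5 m[slip→φ1] = [183, 287, 225]
r5 m[sun→φ2] = [1, 6, 8]
r5 m[sun→φ4] = [210, 170, 315]
r5 m[wind→φ1] = [6, 5, 8]
r5 m[wind→φ3] = [262, 266, 188]
r6 m[φ0→cld] = [2129, 1394, 883]
r6 m[φ0→slip] = [1021, 1535, 1194]
r6 m[φ1→slip] = [116, 112, 63]
r6 m[φ1→wind] = [3985, 4153, 2859]
r6 m[φ2→cld] = [75, 104, 69]
r6 m[φ2→sun] = [3293, 2721, 4983]
r6 m[φ3→wind] = [6, 5, 8]
r6 m[φ4→sun] = [1, 6, 8]
r6 m[cld→φ0] = [75, 104, 69]
r6 m[cld→φ2] = [2129, 1394, 883]
r6 m[slip→φ0] = [116, 112, 63]
r6 m[slip→φ1] = [1021, 1535, 1194]
r6 m[sun→φ2] = [1, 6, 8]
r6 m[sun→φ4] = [3293, 2721, 4983]
r6 m[wind→φ1] = [6, 5, 8]
r6 m[wind→φ3] = [3985, 4153, 2859]
r7 m[φ0→cld] = [2129, 1394, 883]
r7 m[φ0→slip] = [1021, 1535, 1194]
r7 m[φ1→slip] = [116, 112, 63]
r7 m[φ1→wind] = [21642, 22334, 15507]
r7 m[φ2→cld] = [75, 104, 69]
r7 m[φ2→sun] = [20188, 16741, 30618]
r7 m[φ3→wind] = [6, 5, 8]
r7 m[φ4→sun] = [1, 6, 8]
r7 m[cld→φ0] = [75, 104, 69]
r7 m[cld→φ2] = [2129, 1394, 883]
r7 m[slip→φ0] = [116, 112, 63]
r7 m[slip→φ1] = [1021, 1535, 1194]
r7 m[sun→φ2] = [1, 6, 8]
r7 m[sun→φ4] = [3293, 2721, 4983]
r7 m[wind→φ1] = [6, 5, 8]
r7 m[wind→φ3] = [3985, 4153, 2859]
r8 m[φ0→cld] = [2129, 1394, 883]
r8 m[φ0→slip] = [1021, 1535, 1194]
r8 m[φ1→slip] = [116, 112, 63]
r8 m[φ1→wind] = [21642, 22334, 15507]
r8 m[φ2→cld] = [75, 104, 69]
r8 m[φ2→sun] = [20188, 16741, 30618]
r8 m[φ3→wind] = [6, 5, 8]
r8 m[φ4→sun] = [1, 6, 8]
r8 m[cld→φ0] = [75, 104, 69]
r8 m[cld→φ2] = [2129, 1394, 883]
r8 m[slip→φ0] = [116, 112, 63]
r8 m[slip→φ1] = [1021, 1535, 1194]
r8 m[sun→φ2] = [1, 6, 8]
r8 m[sun→φ4] = [20188, 16741, 30618]
r8 m[wind→φ1] = [6, 5, 8]
r8 m[wind→φ3] = [21642, 22334, 15507]
r9 m[φ0→cld] = [2129, 1394, 883]
r9 m[φ0→slip] = [1021, 1535, 1194]
r9 m[φ1→slip] = [116, 112, 63]
r9 m[φ1→wind] = [21642, 22334, 15507]
r9 m[φ2→cld] = [75, 104, 69]
r9 m[φ2→sun] = [20188, 16741, 30618]
r9 m[φ3→wind] = [6, 5, 8]
r9 m[φ4→sun] = [1, 6, 8]
r9 m[cld→φ0] = [75, 104, 69]
r9 m[cld→φ2] = [2129, 1394, 883]
r9 m[slip→φ0] = [116, 112, 63]
r9 m[slip→φ1] = [1021, 1535, 1194]
r9 m[sun→φ2] = [1, 6, 8]
r9 m[sun→φ4] = [20188, 16741, 30618]
r9 m[wind→φ1] = [6, 5, 8]
r9 m[wind→φ3] = [21642, 22334, 15507]
fixed point reached at round 9
b[sun] = ⊗ incoming = [20188, 100446, 244944]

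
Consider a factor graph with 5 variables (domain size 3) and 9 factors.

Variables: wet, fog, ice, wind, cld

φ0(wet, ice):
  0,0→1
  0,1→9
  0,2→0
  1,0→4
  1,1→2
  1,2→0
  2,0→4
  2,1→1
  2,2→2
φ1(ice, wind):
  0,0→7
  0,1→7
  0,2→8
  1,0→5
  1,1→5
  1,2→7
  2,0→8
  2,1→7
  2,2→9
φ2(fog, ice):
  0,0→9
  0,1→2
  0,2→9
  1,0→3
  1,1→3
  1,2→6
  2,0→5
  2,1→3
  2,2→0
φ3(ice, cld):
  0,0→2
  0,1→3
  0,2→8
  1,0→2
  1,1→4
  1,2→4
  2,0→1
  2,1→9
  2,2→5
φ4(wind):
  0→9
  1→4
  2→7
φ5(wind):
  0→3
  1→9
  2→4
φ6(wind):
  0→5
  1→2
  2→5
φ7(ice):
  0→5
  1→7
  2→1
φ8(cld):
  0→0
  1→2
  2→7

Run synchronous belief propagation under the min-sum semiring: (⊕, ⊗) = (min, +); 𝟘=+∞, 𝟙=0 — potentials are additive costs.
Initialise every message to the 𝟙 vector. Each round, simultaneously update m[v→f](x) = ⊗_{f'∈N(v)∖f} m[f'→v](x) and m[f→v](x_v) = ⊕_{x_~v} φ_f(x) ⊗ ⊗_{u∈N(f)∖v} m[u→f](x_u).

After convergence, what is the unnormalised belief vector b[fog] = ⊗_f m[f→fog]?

b[fog] = [32, 30, 24]

init: all messages = 𝟙 over 3 values
r1 m[φ0→wet] = [0, 0, 1]
r1 m[φ0→ice] = [1, 1, 0]
r1 m[φ1→ice] = [7, 5, 7]
r1 m[φ1→wind] = [5, 5, 7]
r1 m[φ2→fog] = [2, 3, 0]
r1 m[φ2→ice] = [3, 2, 0]
r1 m[φ3→ice] = [2, 2, 1]
r1 m[φ3→cld] = [1, 3, 4]
r1 m[φ4→wind] = [9, 4, 7]
r1 m[φ5→wind] = [3, 9, 4]
r1 m[φ6→wind] = [5, 2, 5]
r1 m[φ7→ice] = [5, 7, 1]
r1 m[φ8→cld] = [0, 2, 7]
r1 m[wet→φ0] = [0, 0, 0]
r1 m[fog→φ2] = [0, 0, 0]
r1 m[ice→φ0] = [0, 0, 0]
r1 m[ice→φ1] = [0, 0, 0]
r1 m[ice→φ2] = [0, 0, 0]
r1 m[ice→φ3] = [0, 0, 0]
r1 m[ice→φ7] = [0, 0, 0]
r1 m[wind→φ1] = [0, 0, 0]
r1 m[wind→φ4] = [0, 0, 0]
r1 m[wind→φ5] = [0, 0, 0]
r1 m[wind→φ6] = [0, 0, 0]
r1 m[cld→φ3] = [0, 0, 0]
r1 m[cld→φ8] = [0, 0, 0]
r2 m[φ0→wet] = [0, 0, 1]
r2 m[φ0→ice] = [1, 1, 0]
r2 m[φ1→ice] = [7, 5, 7]
r2 m[φ1→wind] = [5, 5, 7]
r2 m[φ2→fog] = [2, 3, 0]
r2 m[φ2→ice] = [3, 2, 0]
r2 m[φ3→ice] = [2, 2, 1]
r2 m[φ3→cld] = [1, 3, 4]
r2 m[φ4→wind] = [9, 4, 7]
r2 m[φ5→wind] = [3, 9, 4]
r2 m[φ6→wind] = [5, 2, 5]
r2 m[φ7→ice] = [5, 7, 1]
r2 m[φ8→cld] = [0, 2, 7]
r2 m[wet→φ0] = [0, 0, 0]
r2 m[fog→φ2] = [0, 0, 0]
r2 m[ice→φ0] = [17, 16, 9]
r2 m[ice→φ1] = [11, 12, 2]
r2 m[ice→φ2] = [15, 15, 9]
r2 m[ice→φ3] = [16, 15, 8]
r2 m[ice→φ7] = [13, 10, 8]
r2 m[wind→φ1] = [17, 15, 16]
r2 m[wind→φ4] = [13, 16, 16]
r2 m[wind→φ5] = [19, 11, 19]
r2 m[wind→φ6] = [17, 18, 18]
r2 m[cld→φ3] = [0, 2, 7]
r2 m[cld→φ8] = [1, 3, 4]
r3 m[φ0→wet] = [9, 9, 11]
r3 m[φ0→ice] = [1, 1, 0]
r3 m[φ1→ice] = [22, 20, 22]
r3 m[φ1→wind] = [10, 9, 11]
r3 m[φ2→fog] = [17, 15, 9]
r3 m[φ2→ice] = [3, 2, 0]
r3 m[φ3→ice] = [2, 2, 1]
r3 m[φ3→cld] = [9, 17, 13]
r3 m[φ4→wind] = [9, 4, 7]
r3 m[φ5→wind] = [3, 9, 4]
r3 m[φ6→wind] = [5, 2, 5]
r3 m[φ7→ice] = [5, 7, 1]
r3 m[φ8→cld] = [0, 2, 7]
r3 m[wet→φ0] = [0, 0, 0]
r3 m[fog→φ2] = [0, 0, 0]
r3 m[ice→φ0] = [17, 16, 9]
r3 m[ice→φ1] = [11, 12, 2]
r3 m[ice→φ2] = [15, 15, 9]
r3 m[ice→φ3] = [16, 15, 8]
r3 m[ice→φ7] = [13, 10, 8]
r3 m[wind→φ1] = [17, 15, 16]
r3 m[wind→φ4] = [13, 16, 16]
r3 m[wind→φ5] = [19, 11, 19]
r3 m[wind→φ6] = [17, 18, 18]
r3 m[cld→φ3] = [0, 2, 7]
r3 m[cld→φ8] = [1, 3, 4]
r4 m[φ0→wet] = [9, 9, 11]
r4 m[φ0→ice] = [1, 1, 0]
r4 m[φ1→ice] = [22, 20, 22]
r4 m[φ1→wind] = [10, 9, 11]
r4 m[φ2→fog] = [17, 15, 9]
r4 m[φ2→ice] = [3, 2, 0]
r4 m[φ3→ice] = [2, 2, 1]
r4 m[φ3→cld] = [9, 17, 13]
r4 m[φ4→wind] = [9, 4, 7]
r4 m[φ5→wind] = [3, 9, 4]
r4 m[φ6→wind] = [5, 2, 5]
r4 m[φ7→ice] = [5, 7, 1]
r4 m[φ8→cld] = [0, 2, 7]
r4 m[wet→φ0] = [0, 0, 0]
r4 m[fog→φ2] = [0, 0, 0]
r4 m[ice→φ0] = [32, 31, 24]
r4 m[ice→φ1] = [11, 12, 2]
r4 m[ice→φ2] = [30, 30, 24]
r4 m[ice→φ3] = [31, 30, 23]
r4 m[ice→φ7] = [28, 25, 23]
r4 m[wind→φ1] = [17, 15, 16]
r4 m[wind→φ4] = [18, 20, 20]
r4 m[wind→φ5] = [24, 15, 23]
r4 m[wind→φ6] = [22, 22, 22]
r4 m[cld→φ3] = [0, 2, 7]
r4 m[cld→φ8] = [9, 17, 13]
r5 m[φ0→wet] = [24, 24, 26]
r5 m[φ0→ice] = [1, 1, 0]
r5 m[φ1→ice] = [22, 20, 22]
r5 m[φ1→wind] = [10, 9, 11]
r5 m[φ2→fog] = [32, 30, 24]
r5 m[φ2→ice] = [3, 2, 0]
r5 m[φ3→ice] = [2, 2, 1]
r5 m[φ3→cld] = [24, 32, 28]
r5 m[φ4→wind] = [9, 4, 7]
r5 m[φ5→wind] = [3, 9, 4]
r5 m[φ6→wind] = [5, 2, 5]
r5 m[φ7→ice] = [5, 7, 1]
r5 m[φ8→cld] = [0, 2, 7]
r5 m[wet→φ0] = [0, 0, 0]
r5 m[fog→φ2] = [0, 0, 0]
r5 m[ice→φ0] = [32, 31, 24]
r5 m[ice→φ1] = [11, 12, 2]
r5 m[ice→φ2] = [30, 30, 24]
r5 m[ice→φ3] = [31, 30, 23]
r5 m[ice→φ7] = [28, 25, 23]
r5 m[wind→φ1] = [17, 15, 16]
r5 m[wind→φ4] = [18, 20, 20]
r5 m[wind→φ5] = [24, 15, 23]
r5 m[wind→φ6] = [22, 22, 22]
r5 m[cld→φ3] = [0, 2, 7]
r5 m[cld→φ8] = [9, 17, 13]
r6 m[φ0→wet] = [24, 24, 26]
r6 m[φ0→ice] = [1, 1, 0]
r6 m[φ1→ice] = [22, 20, 22]
r6 m[φ1→wind] = [10, 9, 11]
r6 m[φ2→fog] = [32, 30, 24]
r6 m[φ2→ice] = [3, 2, 0]
r6 m[φ3→ice] = [2, 2, 1]
r6 m[φ3→cld] = [24, 32, 28]
r6 m[φ4→wind] = [9, 4, 7]
r6 m[φ5→wind] = [3, 9, 4]
r6 m[φ6→wind] = [5, 2, 5]
r6 m[φ7→ice] = [5, 7, 1]
r6 m[φ8→cld] = [0, 2, 7]
r6 m[wet→φ0] = [0, 0, 0]
r6 m[fog→φ2] = [0, 0, 0]
r6 m[ice→φ0] = [32, 31, 24]
r6 m[ice→φ1] = [11, 12, 2]
r6 m[ice→φ2] = [30, 30, 24]
r6 m[ice→φ3] = [31, 30, 23]
r6 m[ice→φ7] = [28, 25, 23]
r6 m[wind→φ1] = [17, 15, 16]
r6 m[wind→φ4] = [18, 20, 20]
r6 m[wind→φ5] = [24, 15, 23]
r6 m[wind→φ6] = [22, 22, 22]
r6 m[cld→φ3] = [0, 2, 7]
r6 m[cld→φ8] = [24, 32, 28]
r7 m[φ0→wet] = [24, 24, 26]
r7 m[φ0→ice] = [1, 1, 0]
r7 m[φ1→ice] = [22, 20, 22]
r7 m[φ1→wind] = [10, 9, 11]
r7 m[φ2→fog] = [32, 30, 24]
r7 m[φ2→ice] = [3, 2, 0]
r7 m[φ3→ice] = [2, 2, 1]
r7 m[φ3→cld] = [24, 32, 28]
r7 m[φ4→wind] = [9, 4, 7]
r7 m[φ5→wind] = [3, 9, 4]
r7 m[φ6→wind] = [5, 2, 5]
r7 m[φ7→ice] = [5, 7, 1]
r7 m[φ8→cld] = [0, 2, 7]
r7 m[wet→φ0] = [0, 0, 0]
r7 m[fog→φ2] = [0, 0, 0]
r7 m[ice→φ0] = [32, 31, 24]
r7 m[ice→φ1] = [11, 12, 2]
r7 m[ice→φ2] = [30, 30, 24]
r7 m[ice→φ3] = [31, 30, 23]
r7 m[ice→φ7] = [28, 25, 23]
r7 m[wind→φ1] = [17, 15, 16]
r7 m[wind→φ4] = [18, 20, 20]
r7 m[wind→φ5] = [24, 15, 23]
r7 m[wind→φ6] = [22, 22, 22]
r7 m[cld→φ3] = [0, 2, 7]
r7 m[cld→φ8] = [24, 32, 28]
fixed point reached at round 7
b[fog] = ⊗ incoming = [32, 30, 24]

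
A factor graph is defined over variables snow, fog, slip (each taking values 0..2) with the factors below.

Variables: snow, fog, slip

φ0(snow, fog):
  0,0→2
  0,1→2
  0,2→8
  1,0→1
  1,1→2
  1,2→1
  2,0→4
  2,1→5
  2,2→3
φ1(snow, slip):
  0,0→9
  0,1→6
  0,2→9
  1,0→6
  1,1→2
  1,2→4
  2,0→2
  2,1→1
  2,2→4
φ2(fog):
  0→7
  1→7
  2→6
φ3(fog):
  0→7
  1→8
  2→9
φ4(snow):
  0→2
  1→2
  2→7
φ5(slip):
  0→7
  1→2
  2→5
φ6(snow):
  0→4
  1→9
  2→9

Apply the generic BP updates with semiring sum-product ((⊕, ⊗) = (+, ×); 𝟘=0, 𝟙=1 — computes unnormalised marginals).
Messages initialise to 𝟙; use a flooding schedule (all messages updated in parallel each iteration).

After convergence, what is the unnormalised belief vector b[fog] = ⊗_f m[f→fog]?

init: all messages = 𝟙 over 3 values
r1 m[φ0→snow] = [12, 4, 12]
r1 m[φ0→fog] = [7, 9, 12]
r1 m[φ1→snow] = [24, 12, 7]
r1 m[φ1→slip] = [17, 9, 17]
r1 m[φ2→fog] = [7, 7, 6]
r1 m[φ3→fog] = [7, 8, 9]
r1 m[φ4→snow] = [2, 2, 7]
r1 m[φ5→slip] = [7, 2, 5]
r1 m[φ6→snow] = [4, 9, 9]
r1 m[snow→φ0] = [1, 1, 1]
r1 m[snow→φ1] = [1, 1, 1]
r1 m[snow→φ4] = [1, 1, 1]
r1 m[snow→φ6] = [1, 1, 1]
r1 m[fog→φ0] = [1, 1, 1]
r1 m[fog→φ2] = [1, 1, 1]
r1 m[fog→φ3] = [1, 1, 1]
r1 m[slip→φ1] = [1, 1, 1]
r1 m[slip→φ5] = [1, 1, 1]
r2 m[φ0→snow] = [12, 4, 12]
r2 m[φ0→fog] = [7, 9, 12]
r2 m[φ1→snow] = [24, 12, 7]
r2 m[φ1→slip] = [17, 9, 17]
r2 m[φ2→fog] = [7, 7, 6]
r2 m[φ3→fog] = [7, 8, 9]
r2 m[φ4→snow] = [2, 2, 7]
r2 m[φ5→slip] = [7, 2, 5]
r2 m[φ6→snow] = [4, 9, 9]
r2 m[snow→φ0] = [192, 216, 441]
r2 m[snow→φ1] = [96, 72, 756]
r2 m[snow→φ4] = [1152, 432, 756]
r2 m[snow→φ6] = [576, 96, 588]
r2 m[fog→φ0] = [49, 56, 54]
r2 m[fog→φ2] = [49, 72, 108]
r2 m[fog→φ3] = [49, 63, 72]
r2 m[slip→φ1] = [7, 2, 5]
r2 m[slip→φ5] = [17, 9, 17]
r3 m[φ0→snow] = [642, 215, 638]
r3 m[φ0→fog] = [2364, 3021, 3075]
r3 m[φ1→snow] = [120, 66, 36]
r3 m[φ1→slip] = [2808, 1476, 4176]
r3 m[φ2→fog] = [7, 7, 6]
r3 m[φ3→fog] = [7, 8, 9]
r3 m[φ4→snow] = [2, 2, 7]
r3 m[φ5→slip] = [7, 2, 5]
r3 m[φ6→snow] = [4, 9, 9]
r3 m[snow→φ0] = [192, 216, 441]
r3 m[snow→φ1] = [96, 72, 756]
r3 m[snow→φ4] = [1152, 432, 756]
r3 m[snow→φ6] = [576, 96, 588]
r3 m[fog→φ0] = [49, 56, 54]
r3 m[fog→φ2] = [49, 72, 108]
r3 m[fog→φ3] = [49, 63, 72]
r3 m[slip→φ1] = [7, 2, 5]
r3 m[slip→φ5] = [17, 9, 17]
r4 m[φ0→snow] = [642, 215, 638]
r4 m[φ0→fog] = [2364, 3021, 3075]
r4 m[φ1→snow] = [120, 66, 36]
r4 m[φ1→slip] = [2808, 1476, 4176]
r4 m[φ2→fog] = [7, 7, 6]
r4 m[φ3→fog] = [7, 8, 9]
r4 m[φ4→snow] = [2, 2, 7]
r4 m[φ5→slip] = [7, 2, 5]
r4 m[φ6→snow] = [4, 9, 9]
r4 m[snow→φ0] = [960, 1188, 2268]
r4 m[snow→φ1] = [5136, 3870, 40194]
r4 m[snow→φ4] = [308160, 127710, 206712]
r4 m[snow→φ6] = [154080, 28380, 160776]
r4 m[fog→φ0] = [49, 56, 54]
r4 m[fog→φ2] = [16548, 24168, 27675]
r4 m[fog→φ3] = [16548, 21147, 18450]
r4 m[slip→φ1] = [7, 2, 5]
r4 m[slip→φ5] = [2808, 1476, 4176]
r5 m[φ0→snow] = [642, 215, 638]
r5 m[φ0→fog] = [12180, 15636, 15672]
r5 m[φ1→snow] = [120, 66, 36]
r5 m[φ1→slip] = [149832, 78750, 222480]
r5 m[φ2→fog] = [7, 7, 6]
r5 m[φ3→fog] = [7, 8, 9]
r5 m[φ4→snow] = [2, 2, 7]
r5 m[φ5→slip] = [7, 2, 5]
r5 m[φ6→snow] = [4, 9, 9]
r5 m[snow→φ0] = [960, 1188, 2268]
r5 m[snow→φ1] = [5136, 3870, 40194]
r5 m[snow→φ4] = [308160, 127710, 206712]
r5 m[snow→φ6] = [154080, 28380, 160776]
r5 m[fog→φ0] = [49, 56, 54]
r5 m[fog→φ2] = [16548, 24168, 27675]
r5 m[fog→φ3] = [16548, 21147, 18450]
r5 m[slip→φ1] = [7, 2, 5]
r5 m[slip→φ5] = [2808, 1476, 4176]
r6 m[φ0→snow] = [642, 215, 638]
r6 m[φ0→fog] = [12180, 15636, 15672]
r6 m[φ1→snow] = [120, 66, 36]
r6 m[φ1→slip] = [149832, 78750, 222480]
r6 m[φ2→fog] = [7, 7, 6]
r6 m[φ3→fog] = [7, 8, 9]
r6 m[φ4→snow] = [2, 2, 7]
r6 m[φ5→slip] = [7, 2, 5]
r6 m[φ6→snow] = [4, 9, 9]
r6 m[snow→φ0] = [960, 1188, 2268]
r6 m[snow→φ1] = [5136, 3870, 40194]
r6 m[snow→φ4] = [308160, 127710, 206712]
r6 m[snow→φ6] = [154080, 28380, 160776]
r6 m[fog→φ0] = [49, 56, 54]
r6 m[fog→φ2] = [85260, 125088, 141048]
r6 m[fog→φ3] = [85260, 109452, 94032]
r6 m[slip→φ1] = [7, 2, 5]
r6 m[slip→φ5] = [149832, 78750, 222480]
r7 m[φ0→snow] = [642, 215, 638]
r7 m[φ0→fog] = [12180, 15636, 15672]
r7 m[φ1→snow] = [120, 66, 36]
r7 m[φ1→slip] = [149832, 78750, 222480]
r7 m[φ2→fog] = [7, 7, 6]
r7 m[φ3→fog] = [7, 8, 9]
r7 m[φ4→snow] = [2, 2, 7]
r7 m[φ5→slip] = [7, 2, 5]
r7 m[φ6→snow] = [4, 9, 9]
r7 m[snow→φ0] = [960, 1188, 2268]
r7 m[snow→φ1] = [5136, 3870, 40194]
r7 m[snow→φ4] = [308160, 127710, 206712]
r7 m[snow→φ6] = [154080, 28380, 160776]
r7 m[fog→φ0] = [49, 56, 54]
r7 m[fog→φ2] = [85260, 125088, 141048]
r7 m[fog→φ3] = [85260, 109452, 94032]
r7 m[slip→φ1] = [7, 2, 5]
r7 m[slip→φ5] = [149832, 78750, 222480]
fixed point reached at round 7
b[fog] = ⊗ incoming = [596820, 875616, 846288]

b[fog] = [596820, 875616, 846288]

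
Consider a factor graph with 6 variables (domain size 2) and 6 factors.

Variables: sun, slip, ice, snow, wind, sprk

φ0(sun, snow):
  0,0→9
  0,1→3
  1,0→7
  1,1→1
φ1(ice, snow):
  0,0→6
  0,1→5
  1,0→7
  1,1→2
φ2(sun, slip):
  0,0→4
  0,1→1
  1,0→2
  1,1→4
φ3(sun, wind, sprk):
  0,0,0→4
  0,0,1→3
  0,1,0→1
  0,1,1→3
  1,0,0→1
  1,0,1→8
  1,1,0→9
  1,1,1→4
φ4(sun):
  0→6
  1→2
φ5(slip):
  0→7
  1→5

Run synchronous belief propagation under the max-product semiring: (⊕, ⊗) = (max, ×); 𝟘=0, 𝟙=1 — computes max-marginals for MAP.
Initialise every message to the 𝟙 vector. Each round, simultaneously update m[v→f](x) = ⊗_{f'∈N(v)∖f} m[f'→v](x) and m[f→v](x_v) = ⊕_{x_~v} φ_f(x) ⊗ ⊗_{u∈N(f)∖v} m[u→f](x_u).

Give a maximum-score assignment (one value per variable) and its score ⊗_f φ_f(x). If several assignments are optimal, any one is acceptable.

assignment: (sun=0, slip=0, ice=1, snow=0, wind=0, sprk=0); score = 42336

init: all messages = 𝟙 over 2 values
r1 m[φ0→sun] = [9, 7]
r1 m[φ0→snow] = [9, 3]
r1 m[φ1→ice] = [6, 7]
r1 m[φ1→snow] = [7, 5]
r1 m[φ2→sun] = [4, 4]
r1 m[φ2→slip] = [4, 4]
r1 m[φ3→sun] = [4, 9]
r1 m[φ3→wind] = [8, 9]
r1 m[φ3→sprk] = [9, 8]
r1 m[φ4→sun] = [6, 2]
r1 m[φ5→slip] = [7, 5]
r1 m[sun→φ0] = [1, 1]
r1 m[sun→φ2] = [1, 1]
r1 m[sun→φ3] = [1, 1]
r1 m[sun→φ4] = [1, 1]
r1 m[slip→φ2] = [1, 1]
r1 m[slip→φ5] = [1, 1]
r1 m[ice→φ1] = [1, 1]
r1 m[snow→φ0] = [1, 1]
r1 m[snow→φ1] = [1, 1]
r1 m[wind→φ3] = [1, 1]
r1 m[sprk→φ3] = [1, 1]
r2 m[φ0→sun] = [9, 7]
r2 m[φ0→snow] = [9, 3]
r2 m[φ1→ice] = [6, 7]
r2 m[φ1→snow] = [7, 5]
r2 m[φ2→sun] = [4, 4]
r2 m[φ2→slip] = [4, 4]
r2 m[φ3→sun] = [4, 9]
r2 m[φ3→wind] = [8, 9]
r2 m[φ3→sprk] = [9, 8]
r2 m[φ4→sun] = [6, 2]
r2 m[φ5→slip] = [7, 5]
r2 m[sun→φ0] = [96, 72]
r2 m[sun→φ2] = [216, 126]
r2 m[sun→φ3] = [216, 56]
r2 m[sun→φ4] = [144, 252]
r2 m[slip→φ2] = [7, 5]
r2 m[slip→φ5] = [4, 4]
r2 m[ice→φ1] = [1, 1]
r2 m[snow→φ0] = [7, 5]
r2 m[snow→φ1] = [9, 3]
r2 m[wind→φ3] = [1, 1]
r2 m[sprk→φ3] = [1, 1]
r3 m[φ0→sun] = [63, 49]
r3 m[φ0→snow] = [864, 288]
r3 m[φ1→ice] = [54, 63]
r3 m[φ1→snow] = [7, 5]
r3 m[φ2→sun] = [28, 20]
r3 m[φ2→slip] = [864, 504]
r3 m[φ3→sun] = [4, 9]
r3 m[φ3→wind] = [864, 648]
r3 m[φ3→sprk] = [864, 648]
r3 m[φ4→sun] = [6, 2]
r3 m[φ5→slip] = [7, 5]
r3 m[sun→φ0] = [96, 72]
r3 m[sun→φ2] = [216, 126]
r3 m[sun→φ3] = [216, 56]
r3 m[sun→φ4] = [144, 252]
r3 m[slip→φ2] = [7, 5]
r3 m[slip→φ5] = [4, 4]
r3 m[ice→φ1] = [1, 1]
r3 m[snow→φ0] = [7, 5]
r3 m[snow→φ1] = [9, 3]
r3 m[wind→φ3] = [1, 1]
r3 m[sprk→φ3] = [1, 1]
r4 m[φ0→sun] = [63, 49]
r4 m[φ0→snow] = [864, 288]
r4 m[φ1→ice] = [54, 63]
r4 m[φ1→snow] = [7, 5]
r4 m[φ2→sun] = [28, 20]
r4 m[φ2→slip] = [864, 504]
r4 m[φ3→sun] = [4, 9]
r4 m[φ3→wind] = [864, 648]
r4 m[φ3→sprk] = [864, 648]
r4 m[φ4→sun] = [6, 2]
r4 m[φ5→slip] = [7, 5]
r4 m[sun→φ0] = [672, 360]
r4 m[sun→φ2] = [1512, 882]
r4 m[sun→φ3] = [10584, 1960]
r4 m[sun→φ4] = [7056, 8820]
r4 m[slip→φ2] = [7, 5]
r4 m[slip→φ5] = [864, 504]
r4 m[ice→φ1] = [1, 1]
r4 m[snow→φ0] = [7, 5]
r4 m[snow→φ1] = [864, 288]
r4 m[wind→φ3] = [1, 1]
r4 m[sprk→φ3] = [1, 1]
r5 m[φ0→sun] = [63, 49]
r5 m[φ0→snow] = [6048, 2016]
r5 m[φ1→ice] = [5184, 6048]
r5 m[φ1→snow] = [7, 5]
r5 m[φ2→sun] = [28, 20]
r5 m[φ2→slip] = [6048, 3528]
r5 m[φ3→sun] = [4, 9]
r5 m[φ3→wind] = [42336, 31752]
r5 m[φ3→sprk] = [42336, 31752]
r5 m[φ4→sun] = [6, 2]
r5 m[φ5→slip] = [7, 5]
r5 m[sun→φ0] = [672, 360]
r5 m[sun→φ2] = [1512, 882]
r5 m[sun→φ3] = [10584, 1960]
r5 m[sun→φ4] = [7056, 8820]
r5 m[slip→φ2] = [7, 5]
r5 m[slip→φ5] = [864, 504]
r5 m[ice→φ1] = [1, 1]
r5 m[snow→φ0] = [7, 5]
r5 m[snow→φ1] = [864, 288]
r5 m[wind→φ3] = [1, 1]
r5 m[sprk→φ3] = [1, 1]
r6 m[φ0→sun] = [63, 49]
r6 m[φ0→snow] = [6048, 2016]
r6 m[φ1→ice] = [5184, 6048]
r6 m[φ1→snow] = [7, 5]
r6 m[φ2→sun] = [28, 20]
r6 m[φ2→slip] = [6048, 3528]
r6 m[φ3→sun] = [4, 9]
r6 m[φ3→wind] = [42336, 31752]
r6 m[φ3→sprk] = [42336, 31752]
r6 m[φ4→sun] = [6, 2]
r6 m[φ5→slip] = [7, 5]
r6 m[sun→φ0] = [672, 360]
r6 m[sun→φ2] = [1512, 882]
r6 m[sun→φ3] = [10584, 1960]
r6 m[sun→φ4] = [7056, 8820]
r6 m[slip→φ2] = [7, 5]
r6 m[slip→φ5] = [6048, 3528]
r6 m[ice→φ1] = [1, 1]
r6 m[snow→φ0] = [7, 5]
r6 m[snow→φ1] = [6048, 2016]
r6 m[wind→φ3] = [1, 1]
r6 m[sprk→φ3] = [1, 1]
r7 m[φ0→sun] = [63, 49]
r7 m[φ0→snow] = [6048, 2016]
r7 m[φ1→ice] = [36288, 42336]
r7 m[φ1→snow] = [7, 5]
r7 m[φ2→sun] = [28, 20]
r7 m[φ2→slip] = [6048, 3528]
r7 m[φ3→sun] = [4, 9]
r7 m[φ3→wind] = [42336, 31752]
r7 m[φ3→sprk] = [42336, 31752]
r7 m[φ4→sun] = [6, 2]
r7 m[φ5→slip] = [7, 5]
r7 m[sun→φ0] = [672, 360]
r7 m[sun→φ2] = [1512, 882]
r7 m[sun→φ3] = [10584, 1960]
r7 m[sun→φ4] = [7056, 8820]
r7 m[slip→φ2] = [7, 5]
r7 m[slip→φ5] = [6048, 3528]
r7 m[ice→φ1] = [1, 1]
r7 m[snow→φ0] = [7, 5]
r7 m[snow→φ1] = [6048, 2016]
r7 m[wind→φ3] = [1, 1]
r7 m[sprk→φ3] = [1, 1]
r8 m[φ0→sun] = [63, 49]
r8 m[φ0→snow] = [6048, 2016]
r8 m[φ1→ice] = [36288, 42336]
r8 m[φ1→snow] = [7, 5]
r8 m[φ2→sun] = [28, 20]
r8 m[φ2→slip] = [6048, 3528]
r8 m[φ3→sun] = [4, 9]
r8 m[φ3→wind] = [42336, 31752]
r8 m[φ3→sprk] = [42336, 31752]
r8 m[φ4→sun] = [6, 2]
r8 m[φ5→slip] = [7, 5]
r8 m[sun→φ0] = [672, 360]
r8 m[sun→φ2] = [1512, 882]
r8 m[sun→φ3] = [10584, 1960]
r8 m[sun→φ4] = [7056, 8820]
r8 m[slip→φ2] = [7, 5]
r8 m[slip→φ5] = [6048, 3528]
r8 m[ice→φ1] = [1, 1]
r8 m[snow→φ0] = [7, 5]
r8 m[snow→φ1] = [6048, 2016]
r8 m[wind→φ3] = [1, 1]
r8 m[sprk→φ3] = [1, 1]
fixed point reached at round 8
traceback from sun: (sun=0, slip=0, ice=1, snow=0, wind=0, sprk=0), score=42336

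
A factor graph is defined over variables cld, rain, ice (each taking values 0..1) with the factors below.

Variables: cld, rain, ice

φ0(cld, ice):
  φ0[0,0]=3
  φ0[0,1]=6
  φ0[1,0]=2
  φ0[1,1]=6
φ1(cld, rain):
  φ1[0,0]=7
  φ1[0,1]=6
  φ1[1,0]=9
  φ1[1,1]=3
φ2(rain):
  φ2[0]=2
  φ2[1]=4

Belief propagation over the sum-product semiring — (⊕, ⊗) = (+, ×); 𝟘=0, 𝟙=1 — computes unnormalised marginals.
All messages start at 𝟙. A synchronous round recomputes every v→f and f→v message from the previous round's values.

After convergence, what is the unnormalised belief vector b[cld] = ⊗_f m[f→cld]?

init: all messages = 𝟙 over 2 values
r1 m[φ0→cld] = [9, 8]
r1 m[φ0→ice] = [5, 12]
r1 m[φ1→cld] = [13, 12]
r1 m[φ1→rain] = [16, 9]
r1 m[φ2→rain] = [2, 4]
r1 m[cld→φ0] = [1, 1]
r1 m[cld→φ1] = [1, 1]
r1 m[rain→φ1] = [1, 1]
r1 m[rain→φ2] = [1, 1]
r1 m[ice→φ0] = [1, 1]
r2 m[φ0→cld] = [9, 8]
r2 m[φ0→ice] = [5, 12]
r2 m[φ1→cld] = [13, 12]
r2 m[φ1→rain] = [16, 9]
r2 m[φ2→rain] = [2, 4]
r2 m[cld→φ0] = [13, 12]
r2 m[cld→φ1] = [9, 8]
r2 m[rain→φ1] = [2, 4]
r2 m[rain→φ2] = [16, 9]
r2 m[ice→φ0] = [1, 1]
r3 m[φ0→cld] = [9, 8]
r3 m[φ0→ice] = [63, 150]
r3 m[φ1→cld] = [38, 30]
r3 m[φ1→rain] = [135, 78]
r3 m[φ2→rain] = [2, 4]
r3 m[cld→φ0] = [13, 12]
r3 m[cld→φ1] = [9, 8]
r3 m[rain→φ1] = [2, 4]
r3 m[rain→φ2] = [16, 9]
r3 m[ice→φ0] = [1, 1]
r4 m[φ0→cld] = [9, 8]
r4 m[φ0→ice] = [63, 150]
r4 m[φ1→cld] = [38, 30]
r4 m[φ1→rain] = [135, 78]
r4 m[φ2→rain] = [2, 4]
r4 m[cld→φ0] = [38, 30]
r4 m[cld→φ1] = [9, 8]
r4 m[rain→φ1] = [2, 4]
r4 m[rain→φ2] = [135, 78]
r4 m[ice→φ0] = [1, 1]
r5 m[φ0→cld] = [9, 8]
r5 m[φ0→ice] = [174, 408]
r5 m[φ1→cld] = [38, 30]
r5 m[φ1→rain] = [135, 78]
r5 m[φ2→rain] = [2, 4]
r5 m[cld→φ0] = [38, 30]
r5 m[cld→φ1] = [9, 8]
r5 m[rain→φ1] = [2, 4]
r5 m[rain→φ2] = [135, 78]
r5 m[ice→φ0] = [1, 1]
r6 m[φ0→cld] = [9, 8]
r6 m[φ0→ice] = [174, 408]
r6 m[φ1→cld] = [38, 30]
r6 m[φ1→rain] = [135, 78]
r6 m[φ2→rain] = [2, 4]
r6 m[cld→φ0] = [38, 30]
r6 m[cld→φ1] = [9, 8]
r6 m[rain→φ1] = [2, 4]
r6 m[rain→φ2] = [135, 78]
r6 m[ice→φ0] = [1, 1]
fixed point reached at round 6
b[cld] = ⊗ incoming = [342, 240]

b[cld] = [342, 240]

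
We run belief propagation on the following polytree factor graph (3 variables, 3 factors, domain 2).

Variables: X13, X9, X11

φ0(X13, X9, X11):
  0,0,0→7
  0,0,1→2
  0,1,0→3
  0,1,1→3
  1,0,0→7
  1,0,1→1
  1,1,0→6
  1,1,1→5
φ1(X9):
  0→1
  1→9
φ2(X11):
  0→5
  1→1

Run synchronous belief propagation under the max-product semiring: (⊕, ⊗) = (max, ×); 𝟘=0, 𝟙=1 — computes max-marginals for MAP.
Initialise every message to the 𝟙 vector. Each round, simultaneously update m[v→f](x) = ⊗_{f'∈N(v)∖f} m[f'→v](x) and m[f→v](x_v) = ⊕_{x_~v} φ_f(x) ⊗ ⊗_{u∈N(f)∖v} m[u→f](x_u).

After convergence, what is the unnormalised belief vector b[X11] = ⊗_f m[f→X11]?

init: all messages = 𝟙 over 2 values
r1 m[φ0→X13] = [7, 7]
r1 m[φ0→X9] = [7, 6]
r1 m[φ0→X11] = [7, 5]
r1 m[φ1→X9] = [1, 9]
r1 m[φ2→X11] = [5, 1]
r1 m[X13→φ0] = [1, 1]
r1 m[X9→φ0] = [1, 1]
r1 m[X9→φ1] = [1, 1]
r1 m[X11→φ0] = [1, 1]
r1 m[X11→φ2] = [1, 1]
r2 m[φ0→X13] = [7, 7]
r2 m[φ0→X9] = [7, 6]
r2 m[φ0→X11] = [7, 5]
r2 m[φ1→X9] = [1, 9]
r2 m[φ2→X11] = [5, 1]
r2 m[X13→φ0] = [1, 1]
r2 m[X9→φ0] = [1, 9]
r2 m[X9→φ1] = [7, 6]
r2 m[X11→φ0] = [5, 1]
r2 m[X11→φ2] = [7, 5]
r3 m[φ0→X13] = [135, 270]
r3 m[φ0→X9] = [35, 30]
r3 m[φ0→X11] = [54, 45]
r3 m[φ1→X9] = [1, 9]
r3 m[φ2→X11] = [5, 1]
r3 m[X13→φ0] = [1, 1]
r3 m[X9→φ0] = [1, 9]
r3 m[X9→φ1] = [7, 6]
r3 m[X11→φ0] = [5, 1]
r3 m[X11→φ2] = [7, 5]
r4 m[φ0→X13] = [135, 270]
r4 m[φ0→X9] = [35, 30]
r4 m[φ0→X11] = [54, 45]
r4 m[φ1→X9] = [1, 9]
r4 m[φ2→X11] = [5, 1]
r4 m[X13→φ0] = [1, 1]
r4 m[X9→φ0] = [1, 9]
r4 m[X9→φ1] = [35, 30]
r4 m[X11→φ0] = [5, 1]
r4 m[X11→φ2] = [54, 45]
r5 m[φ0→X13] = [135, 270]
r5 m[φ0→X9] = [35, 30]
r5 m[φ0→X11] = [54, 45]
r5 m[φ1→X9] = [1, 9]
r5 m[φ2→X11] = [5, 1]
r5 m[X13→φ0] = [1, 1]
r5 m[X9→φ0] = [1, 9]
r5 m[X9→φ1] = [35, 30]
r5 m[X11→φ0] = [5, 1]
r5 m[X11→φ2] = [54, 45]
fixed point reached at round 5
b[X11] = ⊗ incoming = [270, 45]

b[X11] = [270, 45]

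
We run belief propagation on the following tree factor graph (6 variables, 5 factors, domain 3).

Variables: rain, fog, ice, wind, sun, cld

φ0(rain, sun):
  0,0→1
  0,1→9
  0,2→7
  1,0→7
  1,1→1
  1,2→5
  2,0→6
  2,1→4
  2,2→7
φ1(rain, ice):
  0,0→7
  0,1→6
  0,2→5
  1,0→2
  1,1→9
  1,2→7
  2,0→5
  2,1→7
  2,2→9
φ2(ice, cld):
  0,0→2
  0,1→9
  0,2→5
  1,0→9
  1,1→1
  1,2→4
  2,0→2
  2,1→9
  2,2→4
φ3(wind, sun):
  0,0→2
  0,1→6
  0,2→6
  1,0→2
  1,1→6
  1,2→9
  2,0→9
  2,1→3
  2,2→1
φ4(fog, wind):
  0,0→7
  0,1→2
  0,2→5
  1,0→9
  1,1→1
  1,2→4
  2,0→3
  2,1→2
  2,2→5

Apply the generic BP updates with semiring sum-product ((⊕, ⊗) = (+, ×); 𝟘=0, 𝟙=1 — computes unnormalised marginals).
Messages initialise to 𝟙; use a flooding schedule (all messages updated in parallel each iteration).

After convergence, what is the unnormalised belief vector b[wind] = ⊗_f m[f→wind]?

init: all messages = 𝟙 over 3 values
r1 m[φ0→rain] = [17, 13, 17]
r1 m[φ0→sun] = [14, 14, 19]
r1 m[φ1→rain] = [18, 18, 21]
r1 m[φ1→ice] = [14, 22, 21]
r1 m[φ2→ice] = [16, 14, 15]
r1 m[φ2→cld] = [13, 19, 13]
r1 m[φ3→wind] = [14, 17, 13]
r1 m[φ3→sun] = [13, 15, 16]
r1 m[φ4→fog] = [14, 14, 10]
r1 m[φ4→wind] = [19, 5, 14]
r1 m[rain→φ0] = [1, 1, 1]
r1 m[rain→φ1] = [1, 1, 1]
r1 m[fog→φ4] = [1, 1, 1]
r1 m[ice→φ1] = [1, 1, 1]
r1 m[ice→φ2] = [1, 1, 1]
r1 m[wind→φ3] = [1, 1, 1]
r1 m[wind→φ4] = [1, 1, 1]
r1 m[sun→φ0] = [1, 1, 1]
r1 m[sun→φ3] = [1, 1, 1]
r1 m[cld→φ2] = [1, 1, 1]
r2 m[φ0→rain] = [17, 13, 17]
r2 m[φ0→sun] = [14, 14, 19]
r2 m[φ1→rain] = [18, 18, 21]
r2 m[φ1→ice] = [14, 22, 21]
r2 m[φ2→ice] = [16, 14, 15]
r2 m[φ2→cld] = [13, 19, 13]
r2 m[φ3→wind] = [14, 17, 13]
r2 m[φ3→sun] = [13, 15, 16]
r2 m[φ4→fog] = [14, 14, 10]
r2 m[φ4→wind] = [19, 5, 14]
r2 m[rain→φ0] = [18, 18, 21]
r2 m[rain→φ1] = [17, 13, 17]
r2 m[fog→φ4] = [1, 1, 1]
r2 m[ice→φ1] = [16, 14, 15]
r2 m[ice→φ2] = [14, 22, 21]
r2 m[wind→φ3] = [19, 5, 14]
r2 m[wind→φ4] = [14, 17, 13]
r2 m[sun→φ0] = [13, 15, 16]
r2 m[sun→φ3] = [14, 14, 19]
r2 m[cld→φ2] = [1, 1, 1]
r3 m[φ0→rain] = [260, 186, 250]
r3 m[φ0→sun] = [270, 264, 363]
r3 m[φ1→rain] = [271, 263, 313]
r3 m[φ1→ice] = [230, 338, 329]
r3 m[φ2→ice] = [16, 14, 15]
r3 m[φ2→cld] = [268, 337, 242]
r3 m[φ3→wind] = [226, 283, 187]
r3 m[φ3→sun] = [174, 186, 173]
r3 m[φ4→fog] = [197, 195, 141]
r3 m[φ4→wind] = [19, 5, 14]
r3 m[rain→φ0] = [18, 18, 21]
r3 m[rain→φ1] = [17, 13, 17]
r3 m[fog→φ4] = [1, 1, 1]
r3 m[ice→φ1] = [16, 14, 15]
r3 m[ice→φ2] = [14, 22, 21]
r3 m[wind→φ3] = [19, 5, 14]
r3 m[wind→φ4] = [14, 17, 13]
r3 m[sun→φ0] = [13, 15, 16]
r3 m[sun→φ3] = [14, 14, 19]
r3 m[cld→φ2] = [1, 1, 1]
r4 m[φ0→rain] = [260, 186, 250]
r4 m[φ0→sun] = [270, 264, 363]
r4 m[φ1→rain] = [271, 263, 313]
r4 m[φ1→ice] = [230, 338, 329]
r4 m[φ2→ice] = [16, 14, 15]
r4 m[φ2→cld] = [268, 337, 242]
r4 m[φ3→wind] = [226, 283, 187]
r4 m[φ3→sun] = [174, 186, 173]
r4 m[φ4→fog] = [197, 195, 141]
r4 m[φ4→wind] = [19, 5, 14]
r4 m[rain→φ0] = [271, 263, 313]
r4 m[rain→φ1] = [260, 186, 250]
r4 m[fog→φ4] = [1, 1, 1]
r4 m[ice→φ1] = [16, 14, 15]
r4 m[ice→φ2] = [230, 338, 329]
r4 m[wind→φ3] = [19, 5, 14]
r4 m[wind→φ4] = [226, 283, 187]
r4 m[sun→φ0] = [174, 186, 173]
r4 m[sun→φ3] = [270, 264, 363]
r4 m[cld→φ2] = [1, 1, 1]
r5 m[φ0→rain] = [3059, 2269, 2999]
r5 m[φ0→sun] = [3990, 3954, 5403]
r5 m[φ1→rain] = [271, 263, 313]
r5 m[φ1→ice] = [3442, 4984, 4852]
r5 m[φ2→ice] = [16, 14, 15]
r5 m[φ2→cld] = [4160, 5369, 3818]
r5 m[φ3→wind] = [4302, 5391, 3585]
r5 m[φ3→sun] = [174, 186, 173]
r5 m[φ4→fog] = [3083, 3065, 2179]
r5 m[φ4→wind] = [19, 5, 14]
r5 m[rain→φ0] = [271, 263, 313]
r5 m[rain→φ1] = [260, 186, 250]
r5 m[fog→φ4] = [1, 1, 1]
r5 m[ice→φ1] = [16, 14, 15]
r5 m[ice→φ2] = [230, 338, 329]
r5 m[wind→φ3] = [19, 5, 14]
r5 m[wind→φ4] = [226, 283, 187]
r5 m[sun→φ0] = [174, 186, 173]
r5 m[sun→φ3] = [270, 264, 363]
r5 m[cld→φ2] = [1, 1, 1]
r6 m[φ0→rain] = [3059, 2269, 2999]
r6 m[φ0→sun] = [3990, 3954, 5403]
r6 m[φ1→rain] = [271, 263, 313]
r6 m[φ1→ice] = [3442, 4984, 4852]
r6 m[φ2→ice] = [16, 14, 15]
r6 m[φ2→cld] = [4160, 5369, 3818]
r6 m[φ3→wind] = [4302, 5391, 3585]
r6 m[φ3→sun] = [174, 186, 173]
r6 m[φ4→fog] = [3083, 3065, 2179]
r6 m[φ4→wind] = [19, 5, 14]
r6 m[rain→φ0] = [271, 263, 313]
r6 m[rain→φ1] = [3059, 2269, 2999]
r6 m[fog→φ4] = [1, 1, 1]
r6 m[ice→φ1] = [16, 14, 15]
r6 m[ice→φ2] = [3442, 4984, 4852]
r6 m[wind→φ3] = [19, 5, 14]
r6 m[wind→φ4] = [4302, 5391, 3585]
r6 m[sun→φ0] = [174, 186, 173]
r6 m[sun→φ3] = [3990, 3954, 5403]
r6 m[cld→φ2] = [1, 1, 1]
r7 m[φ0→rain] = [3059, 2269, 2999]
r7 m[φ0→sun] = [3990, 3954, 5403]
r7 m[φ1→rain] = [271, 263, 313]
r7 m[φ1→ice] = [40946, 59768, 58169]
r7 m[φ2→ice] = [16, 14, 15]
r7 m[φ2→cld] = [61444, 79630, 56554]
r7 m[φ3→wind] = [64122, 80331, 53175]
r7 m[φ3→sun] = [174, 186, 173]
r7 m[φ4→fog] = [58821, 58449, 41613]
r7 m[φ4→wind] = [19, 5, 14]
r7 m[rain→φ0] = [271, 263, 313]
r7 m[rain→φ1] = [3059, 2269, 2999]
r7 m[fog→φ4] = [1, 1, 1]
r7 m[ice→φ1] = [16, 14, 15]
r7 m[ice→φ2] = [3442, 4984, 4852]
r7 m[wind→φ3] = [19, 5, 14]
r7 m[wind→φ4] = [4302, 5391, 3585]
r7 m[sun→φ0] = [174, 186, 173]
r7 m[sun→φ3] = [3990, 3954, 5403]
r7 m[cld→φ2] = [1, 1, 1]
r8 m[φ0→rain] = [3059, 2269, 2999]
r8 m[φ0→sun] = [3990, 3954, 5403]
r8 m[φ1→rain] = [271, 263, 313]
r8 m[φ1→ice] = [40946, 59768, 58169]
r8 m[φ2→ice] = [16, 14, 15]
r8 m[φ2→cld] = [61444, 79630, 56554]
r8 m[φ3→wind] = [64122, 80331, 53175]
r8 m[φ3→sun] = [174, 186, 173]
r8 m[φ4→fog] = [58821, 58449, 41613]
r8 m[φ4→wind] = [19, 5, 14]
r8 m[rain→φ0] = [271, 263, 313]
r8 m[rain→φ1] = [3059, 2269, 2999]
r8 m[fog→φ4] = [1, 1, 1]
r8 m[ice→φ1] = [16, 14, 15]
r8 m[ice→φ2] = [40946, 59768, 58169]
r8 m[wind→φ3] = [19, 5, 14]
r8 m[wind→φ4] = [64122, 80331, 53175]
r8 m[sun→φ0] = [174, 186, 173]
r8 m[sun→φ3] = [3990, 3954, 5403]
r8 m[cld→φ2] = [1, 1, 1]
r9 m[φ0→rain] = [3059, 2269, 2999]
r9 m[φ0→sun] = [3990, 3954, 5403]
r9 m[φ1→rain] = [271, 263, 313]
r9 m[φ1→ice] = [40946, 59768, 58169]
r9 m[φ2→ice] = [16, 14, 15]
r9 m[φ2→cld] = [736142, 951803, 676478]
r9 m[φ3→wind] = [64122, 80331, 53175]
r9 m[φ3→sun] = [174, 186, 173]
r9 m[φ4→fog] = [875391, 870129, 618903]
r9 m[φ4→wind] = [19, 5, 14]
r9 m[rain→φ0] = [271, 263, 313]
r9 m[rain→φ1] = [3059, 2269, 2999]
r9 m[fog→φ4] = [1, 1, 1]
r9 m[ice→φ1] = [16, 14, 15]
r9 m[ice→φ2] = [40946, 59768, 58169]
r9 m[wind→φ3] = [19, 5, 14]
r9 m[wind→φ4] = [64122, 80331, 53175]
r9 m[sun→φ0] = [174, 186, 173]
r9 m[sun→φ3] = [3990, 3954, 5403]
r9 m[cld→φ2] = [1, 1, 1]
r10 m[φ0→rain] = [3059, 2269, 2999]
r10 m[φ0→sun] = [3990, 3954, 5403]
r10 m[φ1→rain] = [271, 263, 313]
r10 m[φ1→ice] = [40946, 59768, 58169]
r10 m[φ2→ice] = [16, 14, 15]
r10 m[φ2→cld] = [736142, 951803, 676478]
r10 m[φ3→wind] = [64122, 80331, 53175]
r10 m[φ3→sun] = [174, 186, 173]
r10 m[φ4→fog] = [875391, 870129, 618903]
r10 m[φ4→wind] = [19, 5, 14]
r10 m[rain→φ0] = [271, 263, 313]
r10 m[rain→φ1] = [3059, 2269, 2999]
r10 m[fog→φ4] = [1, 1, 1]
r10 m[ice→φ1] = [16, 14, 15]
r10 m[ice→φ2] = [40946, 59768, 58169]
r10 m[wind→φ3] = [19, 5, 14]
r10 m[wind→φ4] = [64122, 80331, 53175]
r10 m[sun→φ0] = [174, 186, 173]
r10 m[sun→φ3] = [3990, 3954, 5403]
r10 m[cld→φ2] = [1, 1, 1]
fixed point reached at round 10
b[wind] = ⊗ incoming = [1218318, 401655, 744450]

b[wind] = [1218318, 401655, 744450]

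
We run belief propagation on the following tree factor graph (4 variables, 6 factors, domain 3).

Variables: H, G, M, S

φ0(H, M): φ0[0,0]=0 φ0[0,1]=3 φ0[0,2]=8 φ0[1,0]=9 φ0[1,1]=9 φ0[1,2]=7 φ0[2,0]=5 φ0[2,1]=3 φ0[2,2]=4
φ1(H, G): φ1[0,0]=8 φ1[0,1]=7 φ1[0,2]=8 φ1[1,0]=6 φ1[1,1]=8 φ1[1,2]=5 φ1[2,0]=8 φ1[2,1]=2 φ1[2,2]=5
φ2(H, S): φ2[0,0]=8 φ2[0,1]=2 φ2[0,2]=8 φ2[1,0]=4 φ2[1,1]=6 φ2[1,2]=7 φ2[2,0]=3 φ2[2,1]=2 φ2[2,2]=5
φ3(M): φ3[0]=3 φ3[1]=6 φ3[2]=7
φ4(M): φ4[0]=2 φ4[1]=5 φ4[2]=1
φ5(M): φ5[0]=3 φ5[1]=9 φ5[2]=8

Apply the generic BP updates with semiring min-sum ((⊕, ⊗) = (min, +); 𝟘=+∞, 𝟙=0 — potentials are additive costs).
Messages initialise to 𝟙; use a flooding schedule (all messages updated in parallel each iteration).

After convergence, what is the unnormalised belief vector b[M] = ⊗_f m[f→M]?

init: all messages = 𝟙 over 3 values
r1 m[φ0→H] = [0, 7, 3]
r1 m[φ0→M] = [0, 3, 4]
r1 m[φ1→H] = [7, 5, 2]
r1 m[φ1→G] = [6, 2, 5]
r1 m[φ2→H] = [2, 4, 2]
r1 m[φ2→S] = [3, 2, 5]
r1 m[φ3→M] = [3, 6, 7]
r1 m[φ4→M] = [2, 5, 1]
r1 m[φ5→M] = [3, 9, 8]
r1 m[H→φ0] = [0, 0, 0]
r1 m[H→φ1] = [0, 0, 0]
r1 m[H→φ2] = [0, 0, 0]
r1 m[G→φ1] = [0, 0, 0]
r1 m[M→φ0] = [0, 0, 0]
r1 m[M→φ3] = [0, 0, 0]
r1 m[M→φ4] = [0, 0, 0]
r1 m[M→φ5] = [0, 0, 0]
r1 m[S→φ2] = [0, 0, 0]
r2 m[φ0→H] = [0, 7, 3]
r2 m[φ0→M] = [0, 3, 4]
r2 m[φ1→H] = [7, 5, 2]
r2 m[φ1→G] = [6, 2, 5]
r2 m[φ2→H] = [2, 4, 2]
r2 m[φ2→S] = [3, 2, 5]
r2 m[φ3→M] = [3, 6, 7]
r2 m[φ4→M] = [2, 5, 1]
r2 m[φ5→M] = [3, 9, 8]
r2 m[H→φ0] = [9, 9, 4]
r2 m[H→φ1] = [2, 11, 5]
r2 m[H→φ2] = [7, 12, 5]
r2 m[G→φ1] = [0, 0, 0]
r2 m[M→φ0] = [8, 20, 16]
r2 m[M→φ3] = [5, 17, 13]
r2 m[M→φ4] = [6, 18, 19]
r2 m[M→φ5] = [5, 14, 12]
r2 m[S→φ2] = [0, 0, 0]
r3 m[φ0→H] = [8, 17, 13]
r3 m[φ0→M] = [9, 7, 8]
r3 m[φ1→H] = [7, 5, 2]
r3 m[φ1→G] = [10, 7, 10]
r3 m[φ2→H] = [2, 4, 2]
r3 m[φ2→S] = [8, 7, 10]
r3 m[φ3→M] = [3, 6, 7]
r3 m[φ4→M] = [2, 5, 1]
r3 m[φ5→M] = [3, 9, 8]
r3 m[H→φ0] = [9, 9, 4]
r3 m[H→φ1] = [2, 11, 5]
r3 m[H→φ2] = [7, 12, 5]
r3 m[G→φ1] = [0, 0, 0]
r3 m[M→φ0] = [8, 20, 16]
r3 m[M→φ3] = [5, 17, 13]
r3 m[M→φ4] = [6, 18, 19]
r3 m[M→φ5] = [5, 14, 12]
r3 m[S→φ2] = [0, 0, 0]
r4 m[φ0→H] = [8, 17, 13]
r4 m[φ0→M] = [9, 7, 8]
r4 m[φ1→H] = [7, 5, 2]
r4 m[φ1→G] = [10, 7, 10]
r4 m[φ2→H] = [2, 4, 2]
r4 m[φ2→S] = [8, 7, 10]
r4 m[φ3→M] = [3, 6, 7]
r4 m[φ4→M] = [2, 5, 1]
r4 m[φ5→M] = [3, 9, 8]
r4 m[H→φ0] = [9, 9, 4]
r4 m[H→φ1] = [10, 21, 15]
r4 m[H→φ2] = [15, 22, 15]
r4 m[G→φ1] = [0, 0, 0]
r4 m[M→φ0] = [8, 20, 16]
r4 m[M→φ3] = [14, 21, 17]
r4 m[M→φ4] = [15, 22, 23]
r4 m[M→φ5] = [14, 18, 16]
r4 m[S→φ2] = [0, 0, 0]
r5 m[φ0→H] = [8, 17, 13]
r5 m[φ0→M] = [9, 7, 8]
r5 m[φ1→H] = [7, 5, 2]
r5 m[φ1→G] = [18, 17, 18]
r5 m[φ2→H] = [2, 4, 2]
r5 m[φ2→S] = [18, 17, 20]
r5 m[φ3→M] = [3, 6, 7]
r5 m[φ4→M] = [2, 5, 1]
r5 m[φ5→M] = [3, 9, 8]
r5 m[H→φ0] = [9, 9, 4]
r5 m[H→φ1] = [10, 21, 15]
r5 m[H→φ2] = [15, 22, 15]
r5 m[G→φ1] = [0, 0, 0]
r5 m[M→φ0] = [8, 20, 16]
r5 m[M→φ3] = [14, 21, 17]
r5 m[M→φ4] = [15, 22, 23]
r5 m[M→φ5] = [14, 18, 16]
r5 m[S→φ2] = [0, 0, 0]
r6 m[φ0→H] = [8, 17, 13]
r6 m[φ0→M] = [9, 7, 8]
r6 m[φ1→H] = [7, 5, 2]
r6 m[φ1→G] = [18, 17, 18]
r6 m[φ2→H] = [2, 4, 2]
r6 m[φ2→S] = [18, 17, 20]
r6 m[φ3→M] = [3, 6, 7]
r6 m[φ4→M] = [2, 5, 1]
r6 m[φ5→M] = [3, 9, 8]
r6 m[H→φ0] = [9, 9, 4]
r6 m[H→φ1] = [10, 21, 15]
r6 m[H→φ2] = [15, 22, 15]
r6 m[G→φ1] = [0, 0, 0]
r6 m[M→φ0] = [8, 20, 16]
r6 m[M→φ3] = [14, 21, 17]
r6 m[M→φ4] = [15, 22, 23]
r6 m[M→φ5] = [14, 18, 16]
r6 m[S→φ2] = [0, 0, 0]
fixed point reached at round 6
b[M] = ⊗ incoming = [17, 27, 24]

b[M] = [17, 27, 24]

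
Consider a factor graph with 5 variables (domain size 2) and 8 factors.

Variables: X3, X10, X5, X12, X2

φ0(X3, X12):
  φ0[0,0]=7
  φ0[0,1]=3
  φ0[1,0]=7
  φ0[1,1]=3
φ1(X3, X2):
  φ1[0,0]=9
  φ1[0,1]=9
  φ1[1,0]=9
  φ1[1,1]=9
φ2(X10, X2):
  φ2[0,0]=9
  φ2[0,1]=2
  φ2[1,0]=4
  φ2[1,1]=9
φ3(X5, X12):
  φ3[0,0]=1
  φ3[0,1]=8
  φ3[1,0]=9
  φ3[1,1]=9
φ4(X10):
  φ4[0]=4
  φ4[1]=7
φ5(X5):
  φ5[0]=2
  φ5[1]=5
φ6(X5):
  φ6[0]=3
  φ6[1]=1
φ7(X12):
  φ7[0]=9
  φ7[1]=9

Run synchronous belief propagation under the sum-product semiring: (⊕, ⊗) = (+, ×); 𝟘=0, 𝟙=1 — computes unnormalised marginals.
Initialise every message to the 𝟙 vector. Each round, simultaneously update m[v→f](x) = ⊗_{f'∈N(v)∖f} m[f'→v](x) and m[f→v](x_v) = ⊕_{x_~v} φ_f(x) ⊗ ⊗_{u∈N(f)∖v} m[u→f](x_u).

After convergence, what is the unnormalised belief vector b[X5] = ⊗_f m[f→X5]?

b[X5] = [4067820, 9841500]

init: all messages = 𝟙 over 2 values
r1 m[φ0→X3] = [10, 10]
r1 m[φ0→X12] = [14, 6]
r1 m[φ1→X3] = [18, 18]
r1 m[φ1→X2] = [18, 18]
r1 m[φ2→X10] = [11, 13]
r1 m[φ2→X2] = [13, 11]
r1 m[φ3→X5] = [9, 18]
r1 m[φ3→X12] = [10, 17]
r1 m[φ4→X10] = [4, 7]
r1 m[φ5→X5] = [2, 5]
r1 m[φ6→X5] = [3, 1]
r1 m[φ7→X12] = [9, 9]
r1 m[X3→φ0] = [1, 1]
r1 m[X3→φ1] = [1, 1]
r1 m[X10→φ2] = [1, 1]
r1 m[X10→φ4] = [1, 1]
r1 m[X5→φ3] = [1, 1]
r1 m[X5→φ5] = [1, 1]
r1 m[X5→φ6] = [1, 1]
r1 m[X12→φ0] = [1, 1]
r1 m[X12→φ3] = [1, 1]
r1 m[X12→φ7] = [1, 1]
r1 m[X2→φ1] = [1, 1]
r1 m[X2→φ2] = [1, 1]
r2 m[φ0→X3] = [10, 10]
r2 m[φ0→X12] = [14, 6]
r2 m[φ1→X3] = [18, 18]
r2 m[φ1→X2] = [18, 18]
r2 m[φ2→X10] = [11, 13]
r2 m[φ2→X2] = [13, 11]
r2 m[φ3→X5] = [9, 18]
r2 m[φ3→X12] = [10, 17]
r2 m[φ4→X10] = [4, 7]
r2 m[φ5→X5] = [2, 5]
r2 m[φ6→X5] = [3, 1]
r2 m[φ7→X12] = [9, 9]
r2 m[X3→φ0] = [18, 18]
r2 m[X3→φ1] = [10, 10]
r2 m[X10→φ2] = [4, 7]
r2 m[X10→φ4] = [11, 13]
r2 m[X5→φ3] = [6, 5]
r2 m[X5→φ5] = [27, 18]
r2 m[X5→φ6] = [18, 90]
r2 m[X12→φ0] = [90, 153]
r2 m[X12→φ3] = [126, 54]
r2 m[X12→φ7] = [140, 102]
r2 m[X2→φ1] = [13, 11]
r2 m[X2→φ2] = [18, 18]
r3 m[φ0→X3] = [1089, 1089]
r3 m[φ0→X12] = [252, 108]
r3 m[φ1→X3] = [216, 216]
r3 m[φ1→X2] = [180, 180]
r3 m[φ2→X10] = [198, 234]
r3 m[φ2→X2] = [64, 71]
r3 m[φ3→X5] = [558, 1620]
r3 m[φ3→X12] = [51, 93]
r3 m[φ4→X10] = [4, 7]
r3 m[φ5→X5] = [2, 5]
r3 m[φ6→X5] = [3, 1]
r3 m[φ7→X12] = [9, 9]
r3 m[X3→φ0] = [18, 18]
r3 m[X3→φ1] = [10, 10]
r3 m[X10→φ2] = [4, 7]
r3 m[X10→φ4] = [11, 13]
r3 m[X5→φ3] = [6, 5]
r3 m[X5→φ5] = [27, 18]
r3 m[X5→φ6] = [18, 90]
r3 m[X12→φ0] = [90, 153]
r3 m[X12→φ3] = [126, 54]
r3 m[X12→φ7] = [140, 102]
r3 m[X2→φ1] = [13, 11]
r3 m[X2→φ2] = [18, 18]
r4 m[φ0→X3] = [1089, 1089]
r4 m[φ0→X12] = [252, 108]
r4 m[φ1→X3] = [216, 216]
r4 m[φ1→X2] = [180, 180]
r4 m[φ2→X10] = [198, 234]
r4 m[φ2→X2] = [64, 71]
r4 m[φ3→X5] = [558, 1620]
r4 m[φ3→X12] = [51, 93]
r4 m[φ4→X10] = [4, 7]
r4 m[φ5→X5] = [2, 5]
r4 m[φ6→X5] = [3, 1]
r4 m[φ7→X12] = [9, 9]
r4 m[X3→φ0] = [216, 216]
r4 m[X3→φ1] = [1089, 1089]
r4 m[X10→φ2] = [4, 7]
r4 m[X10→φ4] = [198, 234]
r4 m[X5→φ3] = [6, 5]
r4 m[X5→φ5] = [1674, 1620]
r4 m[X5→φ6] = [1116, 8100]
r4 m[X12→φ0] = [459, 837]
r4 m[X12→φ3] = [2268, 972]
r4 m[X12→φ7] = [12852, 10044]
r4 m[X2→φ1] = [64, 71]
r4 m[X2→φ2] = [180, 180]
r5 m[φ0→X3] = [5724, 5724]
r5 m[φ0→X12] = [3024, 1296]
r5 m[φ1→X3] = [1215, 1215]
r5 m[φ1→X2] = [19602, 19602]
r5 m[φ2→X10] = [1980, 2340]
r5 m[φ2→X2] = [64, 71]
r5 m[φ3→X5] = [10044, 29160]
r5 m[φ3→X12] = [51, 93]
r5 m[φ4→X10] = [4, 7]
r5 m[φ5→X5] = [2, 5]
r5 m[φ6→X5] = [3, 1]
r5 m[φ7→X12] = [9, 9]
r5 m[X3→φ0] = [216, 216]
r5 m[X3→φ1] = [1089, 1089]
r5 m[X10→φ2] = [4, 7]
r5 m[X10→φ4] = [198, 234]
r5 m[X5→φ3] = [6, 5]
r5 m[X5→φ5] = [1674, 1620]
r5 m[X5→φ6] = [1116, 8100]
r5 m[X12→φ0] = [459, 837]
r5 m[X12→φ3] = [2268, 972]
r5 m[X12→φ7] = [12852, 10044]
r5 m[X2→φ1] = [64, 71]
r5 m[X2→φ2] = [180, 180]
r6 m[φ0→X3] = [5724, 5724]
r6 m[φ0→X12] = [3024, 1296]
r6 m[φ1→X3] = [1215, 1215]
r6 m[φ1→X2] = [19602, 19602]
r6 m[φ2→X10] = [1980, 2340]
r6 m[φ2→X2] = [64, 71]
r6 m[φ3→X5] = [10044, 29160]
r6 m[φ3→X12] = [51, 93]
r6 m[φ4→X10] = [4, 7]
r6 m[φ5→X5] = [2, 5]
r6 m[φ6→X5] = [3, 1]
r6 m[φ7→X12] = [9, 9]
r6 m[X3→φ0] = [1215, 1215]
r6 m[X3→φ1] = [5724, 5724]
r6 m[X10→φ2] = [4, 7]
r6 m[X10→φ4] = [1980, 2340]
r6 m[X5→φ3] = [6, 5]
r6 m[X5→φ5] = [30132, 29160]
r6 m[X5→φ6] = [20088, 145800]
r6 m[X12→φ0] = [459, 837]
r6 m[X12→φ3] = [27216, 11664]
r6 m[X12→φ7] = [154224, 120528]
r6 m[X2→φ1] = [64, 71]
r6 m[X2→φ2] = [19602, 19602]
r7 m[φ0→X3] = [5724, 5724]
r7 m[φ0→X12] = [17010, 7290]
r7 m[φ1→X3] = [1215, 1215]
r7 m[φ1→X2] = [103032, 103032]
r7 m[φ2→X10] = [215622, 254826]
r7 m[φ2→X2] = [64, 71]
r7 m[φ3→X5] = [120528, 349920]
r7 m[φ3→X12] = [51, 93]
r7 m[φ4→X10] = [4, 7]
r7 m[φ5→X5] = [2, 5]
r7 m[φ6→X5] = [3, 1]
r7 m[φ7→X12] = [9, 9]
r7 m[X3→φ0] = [1215, 1215]
r7 m[X3→φ1] = [5724, 5724]
r7 m[X10→φ2] = [4, 7]
r7 m[X10→φ4] = [1980, 2340]
r7 m[X5→φ3] = [6, 5]
r7 m[X5→φ5] = [30132, 29160]
r7 m[X5→φ6] = [20088, 145800]
r7 m[X12→φ0] = [459, 837]
r7 m[X12→φ3] = [27216, 11664]
r7 m[X12→φ7] = [154224, 120528]
r7 m[X2→φ1] = [64, 71]
r7 m[X2→φ2] = [19602, 19602]
r8 m[φ0→X3] = [5724, 5724]
r8 m[φ0→X12] = [17010, 7290]
r8 m[φ1→X3] = [1215, 1215]
r8 m[φ1→X2] = [103032, 103032]
r8 m[φ2→X10] = [215622, 254826]
r8 m[φ2→X2] = [64, 71]
r8 m[φ3→X5] = [120528, 349920]
r8 m[φ3→X12] = [51, 93]
r8 m[φ4→X10] = [4, 7]
r8 m[φ5→X5] = [2, 5]
r8 m[φ6→X5] = [3, 1]
r8 m[φ7→X12] = [9, 9]
r8 m[X3→φ0] = [1215, 1215]
r8 m[X3→φ1] = [5724, 5724]
r8 m[X10→φ2] = [4, 7]
r8 m[X10→φ4] = [215622, 254826]
r8 m[X5→φ3] = [6, 5]
r8 m[X5→φ5] = [361584, 349920]
r8 m[X5→φ6] = [241056, 1749600]
r8 m[X12→φ0] = [459, 837]
r8 m[X12→φ3] = [153090, 65610]
r8 m[X12→φ7] = [867510, 677970]
r8 m[X2→φ1] = [64, 71]
r8 m[X2→φ2] = [103032, 103032]
r9 m[φ0→X3] = [5724, 5724]
r9 m[φ0→X12] = [17010, 7290]
r9 m[φ1→X3] = [1215, 1215]
r9 m[φ1→X2] = [103032, 103032]
r9 m[φ2→X10] = [1133352, 1339416]
r9 m[φ2→X2] = [64, 71]
r9 m[φ3→X5] = [677970, 1968300]
r9 m[φ3→X12] = [51, 93]
r9 m[φ4→X10] = [4, 7]
r9 m[φ5→X5] = [2, 5]
r9 m[φ6→X5] = [3, 1]
r9 m[φ7→X12] = [9, 9]
r9 m[X3→φ0] = [1215, 1215]
r9 m[X3→φ1] = [5724, 5724]
r9 m[X10→φ2] = [4, 7]
r9 m[X10→φ4] = [215622, 254826]
r9 m[X5→φ3] = [6, 5]
r9 m[X5→φ5] = [361584, 349920]
r9 m[X5→φ6] = [241056, 1749600]
r9 m[X12→φ0] = [459, 837]
r9 m[X12→φ3] = [153090, 65610]
r9 m[X12→φ7] = [867510, 677970]
r9 m[X2→φ1] = [64, 71]
r9 m[X2→φ2] = [103032, 103032]
r10 m[φ0→X3] = [5724, 5724]
r10 m[φ0→X12] = [17010, 7290]
r10 m[φ1→X3] = [1215, 1215]
r10 m[φ1→X2] = [103032, 103032]
r10 m[φ2→X10] = [1133352, 1339416]
r10 m[φ2→X2] = [64, 71]
r10 m[φ3→X5] = [677970, 1968300]
r10 m[φ3→X12] = [51, 93]
r10 m[φ4→X10] = [4, 7]
r10 m[φ5→X5] = [2, 5]
r10 m[φ6→X5] = [3, 1]
r10 m[φ7→X12] = [9, 9]
r10 m[X3→φ0] = [1215, 1215]
r10 m[X3→φ1] = [5724, 5724]
r10 m[X10→φ2] = [4, 7]
r10 m[X10→φ4] = [1133352, 1339416]
r10 m[X5→φ3] = [6, 5]
r10 m[X5→φ5] = [2033910, 1968300]
r10 m[X5→φ6] = [1355940, 9841500]
r10 m[X12→φ0] = [459, 837]
r10 m[X12→φ3] = [153090, 65610]
r10 m[X12→φ7] = [867510, 677970]
r10 m[X2→φ1] = [64, 71]
r10 m[X2→φ2] = [103032, 103032]
r11 m[φ0→X3] = [5724, 5724]
r11 m[φ0→X12] = [17010, 7290]
r11 m[φ1→X3] = [1215, 1215]
r11 m[φ1→X2] = [103032, 103032]
r11 m[φ2→X10] = [1133352, 1339416]
r11 m[φ2→X2] = [64, 71]
r11 m[φ3→X5] = [677970, 1968300]
r11 m[φ3→X12] = [51, 93]
r11 m[φ4→X10] = [4, 7]
r11 m[φ5→X5] = [2, 5]
r11 m[φ6→X5] = [3, 1]
r11 m[φ7→X12] = [9, 9]
r11 m[X3→φ0] = [1215, 1215]
r11 m[X3→φ1] = [5724, 5724]
r11 m[X10→φ2] = [4, 7]
r11 m[X10→φ4] = [1133352, 1339416]
r11 m[X5→φ3] = [6, 5]
r11 m[X5→φ5] = [2033910, 1968300]
r11 m[X5→φ6] = [1355940, 9841500]
r11 m[X12→φ0] = [459, 837]
r11 m[X12→φ3] = [153090, 65610]
r11 m[X12→φ7] = [867510, 677970]
r11 m[X2→φ1] = [64, 71]
r11 m[X2→φ2] = [103032, 103032]
fixed point reached at round 11
b[X5] = ⊗ incoming = [4067820, 9841500]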